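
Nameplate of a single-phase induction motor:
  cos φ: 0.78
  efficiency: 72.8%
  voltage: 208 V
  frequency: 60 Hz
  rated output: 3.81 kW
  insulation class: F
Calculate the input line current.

P_out = 3.81 kW = 3810 W
P_in = P_out / η = 3810 / 0.728 = 5234 W
I = P_in / (V·cosφ) = 5234 / (208 × 0.78) = 32.3 A

32.3 A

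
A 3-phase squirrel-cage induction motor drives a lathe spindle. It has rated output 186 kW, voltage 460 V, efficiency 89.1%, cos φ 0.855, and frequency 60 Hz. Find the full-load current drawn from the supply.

306 A

P_out = 186 kW = 186000 W
P_in = P_out / η = 186000 / 0.891 = 208754 W
I_L = P_in / (√3·V_L·cosφ) = 208754 / (1.732 × 460 × 0.855) = 306 A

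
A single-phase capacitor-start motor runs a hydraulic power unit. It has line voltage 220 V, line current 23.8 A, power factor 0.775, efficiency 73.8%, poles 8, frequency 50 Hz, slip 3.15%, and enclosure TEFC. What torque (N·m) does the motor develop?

P_in = V·I·cosφ = 220 × 23.8 × 0.775 = 4058 W
P_out = η·P_in = 0.738 × 4058 = 2995 W
n_s = 120×50/8 = 750 rpm; n = 750×(1−0.0315) = 726 rpm
ω = 2π×726/60 = 76.03 rad/s
τ = P_out/ω = 2995/76.03 = 39.4 N·m

39.4 N·m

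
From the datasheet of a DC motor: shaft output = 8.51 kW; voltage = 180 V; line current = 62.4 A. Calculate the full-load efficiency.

75.8 %

P_out = 8.51 kW = 8510 W
P_in = V·I = 180 × 62.4 = 11232 W
η = P_out / P_in = 8510 / 11232 = 0.758 = 75.8%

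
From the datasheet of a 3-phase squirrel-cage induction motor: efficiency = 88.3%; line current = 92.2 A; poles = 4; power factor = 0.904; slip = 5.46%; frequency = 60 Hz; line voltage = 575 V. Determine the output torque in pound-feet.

303 lb·ft

P_in = √3·V·I·cosφ = 1.732 × 575 × 92.2 × 0.904 = 83007 W
P_out = η·P_in = 0.883 × 83007 = 73295 W
n_s = 120×60/4 = 1800 rpm; n = 1800×(1−0.0546) = 1702 rpm
ω = 2π×1702/60 = 178.2 rad/s
τ = P_out/ω = 73295/178.2 = 411.3 N·m
In lb·ft: 411.3/1.356 = 303 lb·ft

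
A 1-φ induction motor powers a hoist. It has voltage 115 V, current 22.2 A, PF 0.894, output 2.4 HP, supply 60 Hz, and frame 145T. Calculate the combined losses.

492 W

P_in = V·I·cosφ = 115×22.2×0.894 = 2282 W
P_out = 2.4×746 = 1790 W
Losses = P_in − P_out = 2282 − 1790 = 492 W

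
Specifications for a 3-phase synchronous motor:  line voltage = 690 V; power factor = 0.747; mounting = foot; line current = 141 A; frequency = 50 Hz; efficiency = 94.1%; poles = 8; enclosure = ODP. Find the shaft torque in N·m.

P_in = √3·V·I·cosφ = 1.732 × 690 × 141 × 0.747 = 125874 W
P_out = η·P_in = 0.941 × 125874 = 118447 W
n = n_s = 120×50/8 = 750 rpm (synchronous)
ω = 2π×750/60 = 78.54 rad/s
τ = P_out/ω = 118447/78.54 = 1510 N·m

1510 N·m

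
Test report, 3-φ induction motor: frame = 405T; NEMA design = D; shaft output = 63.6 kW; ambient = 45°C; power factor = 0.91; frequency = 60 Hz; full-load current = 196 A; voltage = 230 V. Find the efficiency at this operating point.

P_out = 63.6 kW = 63600 W
P_in = √3·V_L·I_L·cosφ = 1.732 × 230 × 196 × 0.91 = 71051 W
η = P_out / P_in = 63600 / 71051 = 0.895 = 89.5%

89.5 %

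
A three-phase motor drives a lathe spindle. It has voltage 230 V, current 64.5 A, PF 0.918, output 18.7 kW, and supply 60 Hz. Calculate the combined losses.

P_in = √3·V·I·cosφ = 1.732×230×64.5×0.918 = 23587 W
P_out = 18700 W
Losses = P_in − P_out = 23587 − 18700 = 4887 W

4.89 kW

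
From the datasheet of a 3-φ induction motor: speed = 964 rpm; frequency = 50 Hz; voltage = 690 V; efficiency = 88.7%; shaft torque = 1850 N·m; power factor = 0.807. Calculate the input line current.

ω = 2π×964/60 = 100.9 rad/s; P_out = τω = 1850 × 100.9 = 186665 W
P_in = P_out / η = 186665 / 0.887 = 210445 W
I_L = P_in / (√3·V_L·cosφ) = 210445 / (1.732 × 690 × 0.807) = 218 A

218 A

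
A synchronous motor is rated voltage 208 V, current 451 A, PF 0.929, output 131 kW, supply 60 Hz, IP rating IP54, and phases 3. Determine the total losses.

P_in = √3·V·I·cosφ = 1.732×208×451×0.929 = 150940 W
P_out = 131000 W
Losses = P_in − P_out = 150940 − 131000 = 19940 W

19900 W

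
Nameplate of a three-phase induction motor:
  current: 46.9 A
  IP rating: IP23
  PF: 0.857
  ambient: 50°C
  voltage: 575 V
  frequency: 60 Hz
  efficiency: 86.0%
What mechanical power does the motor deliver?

34.4 kW

P_in = √3·V·I·cosφ = 1.732 × 575 × 46.9 × 0.857 = 40029 W
P_out = η·P_in = 0.86 × 40029 = 34425 W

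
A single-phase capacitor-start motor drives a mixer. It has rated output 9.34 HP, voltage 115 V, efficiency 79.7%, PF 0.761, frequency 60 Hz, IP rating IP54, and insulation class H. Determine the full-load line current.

P_out = 9.34 × 746 = 6968 W
P_in = P_out / η = 6968 / 0.797 = 8743 W
I = P_in / (V·cosφ) = 8743 / (115 × 0.761) = 99.9 A

99.9 A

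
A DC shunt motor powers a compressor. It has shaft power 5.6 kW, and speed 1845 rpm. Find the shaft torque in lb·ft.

21.4 lb·ft

ω = 2π × 1845/60 = 193.2 rad/s
τ = P/ω = 5600/193.2 = 28.99 N·m
In lb·ft: 28.99/1.356 = 21.4 lb·ft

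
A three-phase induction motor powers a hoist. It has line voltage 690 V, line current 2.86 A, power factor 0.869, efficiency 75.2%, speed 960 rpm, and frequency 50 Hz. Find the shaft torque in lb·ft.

P_in = √3·V·I·cosφ = 1.732 × 690 × 2.86 × 0.869 = 2970 W
P_out = η·P_in = 0.752 × 2970 = 2233 W
n = 960 rpm
ω = 2π×960/60 = 100.5 rad/s
τ = P_out/ω = 2233/100.5 = 22.22 N·m
In lb·ft: 22.22/1.356 = 16.4 lb·ft

16.4 lb·ft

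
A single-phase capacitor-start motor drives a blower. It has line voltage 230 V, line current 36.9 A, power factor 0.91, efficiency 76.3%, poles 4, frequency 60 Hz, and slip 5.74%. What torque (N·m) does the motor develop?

33.2 N·m

P_in = V·I·cosφ = 230 × 36.9 × 0.91 = 7723 W
P_out = η·P_in = 0.763 × 7723 = 5893 W
n_s = 120×60/4 = 1800 rpm; n = 1800×(1−0.0574) = 1697 rpm
ω = 2π×1697/60 = 177.7 rad/s
τ = P_out/ω = 5893/177.7 = 33.2 N·m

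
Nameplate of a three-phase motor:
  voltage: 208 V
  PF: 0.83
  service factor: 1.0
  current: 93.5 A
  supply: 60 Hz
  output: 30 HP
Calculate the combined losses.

P_in = √3·V·I·cosφ = 1.732×208×93.5×0.83 = 27958 W
P_out = 30×746 = 22380 W
Losses = P_in − P_out = 27958 − 22380 = 5578 W

5580 W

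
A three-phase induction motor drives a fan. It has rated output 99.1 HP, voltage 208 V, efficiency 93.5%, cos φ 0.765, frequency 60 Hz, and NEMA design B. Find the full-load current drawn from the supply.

P_out = 99.1 × 746 = 73929 W
P_in = P_out / η = 73929 / 0.935 = 79068 W
I_L = P_in / (√3·V_L·cosφ) = 79068 / (1.732 × 208 × 0.765) = 287 A

287 A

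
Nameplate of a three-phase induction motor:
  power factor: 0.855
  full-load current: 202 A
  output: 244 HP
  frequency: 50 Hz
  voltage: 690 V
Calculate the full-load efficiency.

88.2 %

P_out = 244 × 746 = 182024 W
P_in = √3·V_L·I_L·cosφ = 1.732 × 690 × 202 × 0.855 = 206402 W
η = P_out / P_in = 182024 / 206402 = 0.882 = 88.2%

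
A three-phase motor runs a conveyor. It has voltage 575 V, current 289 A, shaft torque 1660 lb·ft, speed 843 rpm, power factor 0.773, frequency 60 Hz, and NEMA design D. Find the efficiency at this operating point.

89.3 %

τ = 1660 lb·ft × 1.356 = 2251 N·m
ω = 2π × 843/60 = 88.28 rad/s; P_out = τω = 2251 × 88.28 = 198718 W
P_in = √3·V_L·I_L·cosφ = 1.732 × 575 × 289 × 0.773 = 222481 W
η = P_out / P_in = 198718 / 222481 = 0.893 = 89.3%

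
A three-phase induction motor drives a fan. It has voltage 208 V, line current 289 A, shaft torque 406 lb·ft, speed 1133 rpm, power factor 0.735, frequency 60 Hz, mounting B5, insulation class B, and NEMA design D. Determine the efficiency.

85.3 %

τ = 406 lb·ft × 1.356 = 550.5 N·m
ω = 2π × 1133/60 = 118.6 rad/s; P_out = τω = 550.5 × 118.6 = 65289 W
P_in = √3·V_L·I_L·cosφ = 1.732 × 208 × 289 × 0.735 = 76524 W
η = P_out / P_in = 65289 / 76524 = 0.853 = 85.3%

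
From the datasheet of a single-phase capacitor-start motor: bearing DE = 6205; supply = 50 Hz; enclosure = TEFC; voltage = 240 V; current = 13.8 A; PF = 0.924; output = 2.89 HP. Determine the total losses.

904 W

P_in = V·I·cosφ = 240×13.8×0.924 = 3060 W
P_out = 2.89×746 = 2156 W
Losses = P_in − P_out = 3060 − 2156 = 904 W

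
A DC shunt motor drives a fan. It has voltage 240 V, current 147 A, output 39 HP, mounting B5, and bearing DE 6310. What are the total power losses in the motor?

6.19 kW

P_in = V·I = 240×147 = 35280 W
P_out = 39×746 = 29094 W
Losses = P_in − P_out = 35280 − 29094 = 6186 W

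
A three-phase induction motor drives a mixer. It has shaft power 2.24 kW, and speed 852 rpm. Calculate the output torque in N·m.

ω = 2π × 852/60 = 89.22 rad/s
τ = P/ω = 2240/89.22 = 25.1 N·m

25.1 N·m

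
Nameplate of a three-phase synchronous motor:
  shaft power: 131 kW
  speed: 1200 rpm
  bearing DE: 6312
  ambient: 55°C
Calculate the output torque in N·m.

ω = 2π × 1200/60 = 125.7 rad/s
τ = P/ω = 131000/125.7 = 1040 N·m

1040 N·m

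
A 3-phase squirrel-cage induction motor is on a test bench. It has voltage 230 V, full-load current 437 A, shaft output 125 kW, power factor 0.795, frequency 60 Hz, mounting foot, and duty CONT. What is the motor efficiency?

90.3 %

P_out = 125 kW = 125000 W
P_in = √3·V_L·I_L·cosφ = 1.732 × 230 × 437 × 0.795 = 138396 W
η = P_out / P_in = 125000 / 138396 = 0.903 = 90.3%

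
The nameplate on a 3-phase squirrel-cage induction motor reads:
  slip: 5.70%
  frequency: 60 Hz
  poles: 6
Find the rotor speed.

n_s = 120f/p = 120×60/6 = 1200 rpm
n = n_s(1 − s) = 1200 × (1 − 0.057) = 1132 rpm

1132 rpm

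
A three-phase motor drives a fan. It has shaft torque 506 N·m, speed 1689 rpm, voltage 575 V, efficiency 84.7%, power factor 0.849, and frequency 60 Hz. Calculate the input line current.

125 A

ω = 2π×1689/60 = 176.9 rad/s; P_out = τω = 506 × 176.9 = 89511 W
P_in = P_out / η = 89511 / 0.847 = 105680 W
I_L = P_in / (√3·V_L·cosφ) = 105680 / (1.732 × 575 × 0.849) = 125 A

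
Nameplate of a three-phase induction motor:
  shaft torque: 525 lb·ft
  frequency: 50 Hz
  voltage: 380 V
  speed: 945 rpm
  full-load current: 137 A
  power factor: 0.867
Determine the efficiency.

90.1 %

τ = 525 lb·ft × 1.356 = 711.9 N·m
ω = 2π × 945/60 = 98.96 rad/s; P_out = τω = 711.9 × 98.96 = 70450 W
P_in = √3·V_L·I_L·cosφ = 1.732 × 380 × 137 × 0.867 = 78176 W
η = P_out / P_in = 70450 / 78176 = 0.901 = 90.1%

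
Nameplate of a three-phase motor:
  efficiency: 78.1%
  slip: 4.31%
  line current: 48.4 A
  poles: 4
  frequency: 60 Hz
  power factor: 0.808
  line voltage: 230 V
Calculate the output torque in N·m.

P_in = √3·V·I·cosφ = 1.732 × 230 × 48.4 × 0.808 = 15579 W
P_out = η·P_in = 0.781 × 15579 = 12167 W
n_s = 120×60/4 = 1800 rpm; n = 1800×(1−0.0431) = 1722 rpm
ω = 2π×1722/60 = 180.3 rad/s
τ = P_out/ω = 12167/180.3 = 67.5 N·m

67.5 N·m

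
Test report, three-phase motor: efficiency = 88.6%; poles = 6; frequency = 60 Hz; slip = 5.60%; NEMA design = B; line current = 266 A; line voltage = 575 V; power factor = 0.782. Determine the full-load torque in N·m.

P_in = √3·V·I·cosφ = 1.732 × 575 × 266 × 0.782 = 207159 W
P_out = η·P_in = 0.886 × 207159 = 183543 W
n_s = 120×60/6 = 1200 rpm; n = 1200×(1−0.056) = 1133 rpm
ω = 2π×1133/60 = 118.6 rad/s
τ = P_out/ω = 183543/118.6 = 1550 N·m

1550 N·m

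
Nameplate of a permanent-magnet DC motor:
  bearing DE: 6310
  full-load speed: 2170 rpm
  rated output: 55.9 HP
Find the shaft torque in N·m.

184 N·m

P_out = 55.9 × 746 = 41701 W
ω = 2π × 2170/60 = 227.2 rad/s
τ = P_out/ω = 41701/227.2 = 184 N·m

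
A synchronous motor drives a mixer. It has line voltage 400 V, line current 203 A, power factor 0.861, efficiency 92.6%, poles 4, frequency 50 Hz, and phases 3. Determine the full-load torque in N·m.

714 N·m

P_in = √3·V·I·cosφ = 1.732 × 400 × 203 × 0.861 = 121090 W
P_out = η·P_in = 0.926 × 121090 = 112129 W
n = n_s = 120×50/4 = 1500 rpm (synchronous)
ω = 2π×1500/60 = 157.1 rad/s
τ = P_out/ω = 112129/157.1 = 714 N·m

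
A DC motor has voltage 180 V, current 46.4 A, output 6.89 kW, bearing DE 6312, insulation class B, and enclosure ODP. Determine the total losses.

P_in = V·I = 180×46.4 = 8352 W
P_out = 6890 W
Losses = P_in − P_out = 8352 − 6890 = 1462 W

1.46 kW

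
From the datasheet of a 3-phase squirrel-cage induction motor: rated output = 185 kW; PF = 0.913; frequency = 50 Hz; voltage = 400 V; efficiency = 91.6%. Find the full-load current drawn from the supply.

319 A

P_out = 185 kW = 185000 W
P_in = P_out / η = 185000 / 0.916 = 201965 W
I_L = P_in / (√3·V_L·cosφ) = 201965 / (1.732 × 400 × 0.913) = 319 A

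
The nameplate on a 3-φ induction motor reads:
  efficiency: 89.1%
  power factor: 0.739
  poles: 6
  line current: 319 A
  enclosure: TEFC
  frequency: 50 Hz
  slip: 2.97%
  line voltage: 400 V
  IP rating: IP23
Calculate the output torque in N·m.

P_in = √3·V·I·cosφ = 1.732 × 400 × 319 × 0.739 = 163321 W
P_out = η·P_in = 0.891 × 163321 = 145519 W
n_s = 120×50/6 = 1000 rpm; n = 1000×(1−0.0297) = 970 rpm
ω = 2π×970/60 = 101.6 rad/s
τ = P_out/ω = 145519/101.6 = 1430 N·m

1430 N·m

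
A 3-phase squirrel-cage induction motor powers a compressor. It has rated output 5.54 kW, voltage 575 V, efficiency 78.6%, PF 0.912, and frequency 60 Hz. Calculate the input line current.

P_out = 5.54 kW = 5540 W
P_in = P_out / η = 5540 / 0.786 = 7048 W
I_L = P_in / (√3·V_L·cosφ) = 7048 / (1.732 × 575 × 0.912) = 7.76 A

7.76 A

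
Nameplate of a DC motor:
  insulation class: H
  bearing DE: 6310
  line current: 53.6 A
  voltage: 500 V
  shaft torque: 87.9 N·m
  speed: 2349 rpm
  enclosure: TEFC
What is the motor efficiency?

ω = 2π × 2349/60 = 246 rad/s; P_out = τω = 87.9 × 246 = 21623 W
P_in = V·I = 500 × 53.6 = 26800 W
η = P_out / P_in = 21623 / 26800 = 0.807 = 80.7%

80.7 %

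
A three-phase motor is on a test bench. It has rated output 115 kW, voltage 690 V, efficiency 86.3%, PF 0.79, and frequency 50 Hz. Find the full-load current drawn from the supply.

P_out = 115 kW = 115000 W
P_in = P_out / η = 115000 / 0.863 = 133256 W
I_L = P_in / (√3·V_L·cosφ) = 133256 / (1.732 × 690 × 0.79) = 141 A

141 A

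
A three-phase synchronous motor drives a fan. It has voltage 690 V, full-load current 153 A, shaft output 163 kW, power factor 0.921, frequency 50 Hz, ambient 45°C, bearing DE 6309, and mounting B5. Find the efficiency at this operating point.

P_out = 163 kW = 163000 W
P_in = √3·V_L·I_L·cosφ = 1.732 × 690 × 153 × 0.921 = 168402 W
η = P_out / P_in = 163000 / 168402 = 0.968 = 96.8%

96.8 %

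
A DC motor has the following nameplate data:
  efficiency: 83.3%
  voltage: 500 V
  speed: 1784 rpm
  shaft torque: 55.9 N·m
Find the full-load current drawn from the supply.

ω = 2π×1784/60 = 186.8 rad/s; P_out = τω = 55.9 × 186.8 = 10442 W
P_in = P_out / η = 10442 / 0.833 = 12535 W
I = P_in / V = 12535 / 500 = 25.1 A

25.1 A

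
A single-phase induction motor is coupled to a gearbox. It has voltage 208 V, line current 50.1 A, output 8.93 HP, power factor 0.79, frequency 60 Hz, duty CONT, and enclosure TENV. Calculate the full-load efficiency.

80.9 %

P_out = 8.93 × 746 = 6662 W
P_in = V·I·cosφ = 208 × 50.1 × 0.79 = 8232 W
η = P_out / P_in = 6662 / 8232 = 0.809 = 80.9%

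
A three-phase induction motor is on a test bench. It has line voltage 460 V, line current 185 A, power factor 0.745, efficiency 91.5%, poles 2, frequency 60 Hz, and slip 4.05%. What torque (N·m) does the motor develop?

278 N·m

P_in = √3·V·I·cosφ = 1.732 × 460 × 185 × 0.745 = 109808 W
P_out = η·P_in = 0.915 × 109808 = 100474 W
n_s = 120×60/2 = 3600 rpm; n = 3600×(1−0.0405) = 3454 rpm
ω = 2π×3454/60 = 361.7 rad/s
τ = P_out/ω = 100474/361.7 = 278 N·m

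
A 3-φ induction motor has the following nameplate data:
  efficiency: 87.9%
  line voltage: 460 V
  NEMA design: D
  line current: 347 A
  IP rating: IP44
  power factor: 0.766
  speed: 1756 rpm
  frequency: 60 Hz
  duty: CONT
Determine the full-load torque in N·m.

P_in = √3·V·I·cosφ = 1.732 × 460 × 347 × 0.766 = 211770 W
P_out = η·P_in = 0.879 × 211770 = 186146 W
n = 1756 rpm
ω = 2π×1756/60 = 183.9 rad/s
τ = P_out/ω = 186146/183.9 = 1010 N·m

1010 N·m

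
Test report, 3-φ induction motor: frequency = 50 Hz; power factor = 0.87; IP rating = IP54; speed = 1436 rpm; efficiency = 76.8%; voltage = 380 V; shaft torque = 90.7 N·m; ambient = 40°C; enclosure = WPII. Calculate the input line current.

ω = 2π×1436/60 = 150.4 rad/s; P_out = τω = 90.7 × 150.4 = 13641 W
P_in = P_out / η = 13641 / 0.768 = 17762 W
I_L = P_in / (√3·V_L·cosφ) = 17762 / (1.732 × 380 × 0.87) = 31 A

31 A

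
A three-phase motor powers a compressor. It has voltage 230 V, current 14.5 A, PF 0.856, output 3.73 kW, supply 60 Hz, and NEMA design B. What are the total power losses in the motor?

1.21 kW

P_in = √3·V·I·cosφ = 1.732×230×14.5×0.856 = 4944 W
P_out = 3730 W
Losses = P_in − P_out = 4944 − 3730 = 1214 W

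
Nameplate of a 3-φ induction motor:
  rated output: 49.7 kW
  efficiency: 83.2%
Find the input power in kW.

P_out = 49700 W
P_in = P_out/η = 49700/0.832 = 59736 W = 59.7 kW

59.7 kW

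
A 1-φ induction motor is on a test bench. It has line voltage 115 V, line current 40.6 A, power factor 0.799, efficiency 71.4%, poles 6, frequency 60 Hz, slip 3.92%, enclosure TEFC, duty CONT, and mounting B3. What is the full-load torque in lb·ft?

P_in = V·I·cosφ = 115 × 40.6 × 0.799 = 3731 W
P_out = η·P_in = 0.714 × 3731 = 2664 W
n_s = 120×60/6 = 1200 rpm; n = 1200×(1−0.0392) = 1153 rpm
ω = 2π×1153/60 = 120.7 rad/s
τ = P_out/ω = 2664/120.7 = 22.07 N·m
In lb·ft: 22.07/1.356 = 16.3 lb·ft

16.3 lb·ft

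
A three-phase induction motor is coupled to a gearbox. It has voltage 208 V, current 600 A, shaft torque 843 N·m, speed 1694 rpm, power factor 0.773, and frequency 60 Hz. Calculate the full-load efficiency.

ω = 2π × 1694/60 = 177.4 rad/s; P_out = τω = 843 × 177.4 = 149548 W
P_in = √3·V_L·I_L·cosφ = 1.732 × 208 × 600 × 0.773 = 167087 W
η = P_out / P_in = 149548 / 167087 = 0.895 = 89.5%

89.5 %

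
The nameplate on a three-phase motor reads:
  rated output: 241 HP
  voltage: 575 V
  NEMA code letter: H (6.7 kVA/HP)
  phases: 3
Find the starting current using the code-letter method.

S_LR = 6.7 × 241 = 1614.7 kVA
I_LR = S_LR/(√3·V_L) = 1614700/(1.732×575) = 1620 A

1620 A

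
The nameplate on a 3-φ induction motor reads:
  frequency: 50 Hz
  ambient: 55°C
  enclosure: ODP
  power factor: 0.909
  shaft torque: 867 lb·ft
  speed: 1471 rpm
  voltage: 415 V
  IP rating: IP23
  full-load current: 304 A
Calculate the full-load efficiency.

91.2 %

τ = 867 lb·ft × 1.356 = 1176 N·m
ω = 2π × 1471/60 = 154 rad/s; P_out = τω = 1176 × 154 = 181104 W
P_in = √3·V_L·I_L·cosφ = 1.732 × 415 × 304 × 0.909 = 198625 W
η = P_out / P_in = 181104 / 198625 = 0.912 = 91.2%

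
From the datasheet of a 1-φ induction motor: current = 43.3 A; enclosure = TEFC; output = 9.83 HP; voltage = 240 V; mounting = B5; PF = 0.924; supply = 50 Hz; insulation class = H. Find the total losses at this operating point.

2270 W

P_in = V·I·cosφ = 240×43.3×0.924 = 9602 W
P_out = 9.83×746 = 7333 W
Losses = P_in − P_out = 9602 − 7333 = 2269 W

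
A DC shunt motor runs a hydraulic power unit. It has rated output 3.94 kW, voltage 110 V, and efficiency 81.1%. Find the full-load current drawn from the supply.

P_out = 3.94 kW = 3940 W
P_in = P_out / η = 3940 / 0.811 = 4858 W
I = P_in / V = 4858 / 110 = 44.2 A

44.2 A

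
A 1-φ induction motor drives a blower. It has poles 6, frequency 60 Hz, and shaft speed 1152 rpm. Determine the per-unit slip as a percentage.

4.00 %

n_s = 120f/p = 120×60/6 = 1200 rpm
s = (n_s − n)/n_s = (1200 − 1152)/1200 = 0.0400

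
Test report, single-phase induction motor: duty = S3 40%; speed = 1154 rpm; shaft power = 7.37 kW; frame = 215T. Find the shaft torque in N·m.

ω = 2π × 1154/60 = 120.8 rad/s
τ = P/ω = 7370/120.8 = 61 N·m

61 N·m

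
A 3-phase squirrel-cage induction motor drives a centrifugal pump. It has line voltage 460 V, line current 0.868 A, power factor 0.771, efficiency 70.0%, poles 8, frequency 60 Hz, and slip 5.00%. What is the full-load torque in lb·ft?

3.07 lb·ft

P_in = √3·V·I·cosφ = 1.732 × 460 × 0.868 × 0.771 = 533 W
P_out = η·P_in = 0.7 × 533 = 373 W
n_s = 120×60/8 = 900 rpm; n = 900×(1−0.05) = 855 rpm
ω = 2π×855/60 = 89.54 rad/s
τ = P_out/ω = 373/89.54 = 4.166 N·m
In lb·ft: 4.166/1.356 = 3.07 lb·ft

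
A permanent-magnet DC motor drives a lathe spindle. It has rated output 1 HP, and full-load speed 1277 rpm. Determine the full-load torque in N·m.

5.58 N·m

P_out = 1 × 746 = 746 W
ω = 2π × 1277/60 = 133.7 rad/s
τ = P_out/ω = 746/133.7 = 5.58 N·m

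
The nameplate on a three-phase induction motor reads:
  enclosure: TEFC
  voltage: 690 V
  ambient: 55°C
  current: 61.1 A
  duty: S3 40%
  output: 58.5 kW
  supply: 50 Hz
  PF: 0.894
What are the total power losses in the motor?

6.78 kW

P_in = √3·V·I·cosφ = 1.732×690×61.1×0.894 = 65279 W
P_out = 58500 W
Losses = P_in − P_out = 65279 − 58500 = 6779 W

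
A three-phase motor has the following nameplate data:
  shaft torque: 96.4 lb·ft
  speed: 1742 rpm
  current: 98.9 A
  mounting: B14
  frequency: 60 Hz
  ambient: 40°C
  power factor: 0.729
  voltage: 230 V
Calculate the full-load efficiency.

83.0 %

τ = 96.4 lb·ft × 1.356 = 130.7 N·m
ω = 2π × 1742/60 = 182.4 rad/s; P_out = τω = 130.7 × 182.4 = 23840 W
P_in = √3·V_L·I_L·cosφ = 1.732 × 230 × 98.9 × 0.729 = 28721 W
η = P_out / P_in = 23840 / 28721 = 0.830 = 83.0%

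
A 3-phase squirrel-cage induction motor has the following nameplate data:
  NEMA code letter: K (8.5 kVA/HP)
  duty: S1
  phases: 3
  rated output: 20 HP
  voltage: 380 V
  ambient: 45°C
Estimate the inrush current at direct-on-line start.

258 A

S_LR = 8.5 × 20 = 170 kVA
I_LR = S_LR/(√3·V_L) = 170000/(1.732×380) = 258 A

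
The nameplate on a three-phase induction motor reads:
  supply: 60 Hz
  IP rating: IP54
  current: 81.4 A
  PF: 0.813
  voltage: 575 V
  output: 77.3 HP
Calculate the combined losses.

8.24 kW

P_in = √3·V·I·cosφ = 1.732×575×81.4×0.813 = 65907 W
P_out = 77.3×746 = 57666 W
Losses = P_in − P_out = 65907 − 57666 = 8241 W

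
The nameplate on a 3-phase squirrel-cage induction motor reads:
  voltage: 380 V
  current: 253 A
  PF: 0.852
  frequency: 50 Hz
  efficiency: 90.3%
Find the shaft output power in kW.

128 kW

P_in = √3·V·I·cosφ = 1.732 × 380 × 253 × 0.852 = 141870 W
P_out = η·P_in = 0.903 × 141870 = 128109 W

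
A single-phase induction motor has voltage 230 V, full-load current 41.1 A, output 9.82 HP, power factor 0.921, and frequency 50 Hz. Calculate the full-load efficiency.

P_out = 9.82 × 746 = 7326 W
P_in = V·I·cosφ = 230 × 41.1 × 0.921 = 8706 W
η = P_out / P_in = 7326 / 8706 = 0.841 = 84.1%

84.1 %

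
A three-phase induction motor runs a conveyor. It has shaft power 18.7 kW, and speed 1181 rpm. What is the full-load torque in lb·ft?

ω = 2π × 1181/60 = 123.7 rad/s
τ = P/ω = 18700/123.7 = 151.2 N·m
In lb·ft: 151.2/1.356 = 112 lb·ft

112 lb·ft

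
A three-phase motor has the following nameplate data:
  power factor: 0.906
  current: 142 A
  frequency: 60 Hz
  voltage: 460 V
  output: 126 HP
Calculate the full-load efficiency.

P_out = 126 × 746 = 93996 W
P_in = √3·V_L·I_L·cosφ = 1.732 × 460 × 142 × 0.906 = 102500 W
η = P_out / P_in = 93996 / 102500 = 0.917 = 91.7%

91.7 %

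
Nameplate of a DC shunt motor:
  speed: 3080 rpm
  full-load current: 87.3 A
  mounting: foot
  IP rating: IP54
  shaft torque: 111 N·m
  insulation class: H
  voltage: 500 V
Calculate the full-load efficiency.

82.0 %

ω = 2π × 3080/60 = 322.5 rad/s; P_out = τω = 111 × 322.5 = 35798 W
P_in = V·I = 500 × 87.3 = 43650 W
η = P_out / P_in = 35798 / 43650 = 0.820 = 82.0%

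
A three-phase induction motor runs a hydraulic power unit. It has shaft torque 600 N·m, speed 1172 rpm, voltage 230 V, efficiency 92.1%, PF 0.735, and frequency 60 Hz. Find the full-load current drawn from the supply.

273 A

ω = 2π×1172/60 = 122.7 rad/s; P_out = τω = 600 × 122.7 = 73620 W
P_in = P_out / η = 73620 / 0.921 = 79935 W
I_L = P_in / (√3·V_L·cosφ) = 79935 / (1.732 × 230 × 0.735) = 273 A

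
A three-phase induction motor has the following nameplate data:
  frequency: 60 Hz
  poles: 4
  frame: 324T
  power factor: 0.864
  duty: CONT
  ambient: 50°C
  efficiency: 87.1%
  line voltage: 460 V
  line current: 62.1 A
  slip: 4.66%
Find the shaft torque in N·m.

P_in = √3·V·I·cosφ = 1.732 × 460 × 62.1 × 0.864 = 42748 W
P_out = η·P_in = 0.871 × 42748 = 37234 W
n_s = 120×60/4 = 1800 rpm; n = 1800×(1−0.0466) = 1716 rpm
ω = 2π×1716/60 = 179.7 rad/s
τ = P_out/ω = 37234/179.7 = 207 N·m

207 N·m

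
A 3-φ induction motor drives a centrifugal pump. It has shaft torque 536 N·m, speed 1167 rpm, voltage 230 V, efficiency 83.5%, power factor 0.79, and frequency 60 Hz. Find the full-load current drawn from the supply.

ω = 2π×1167/60 = 122.2 rad/s; P_out = τω = 536 × 122.2 = 65499 W
P_in = P_out / η = 65499 / 0.835 = 78442 W
I_L = P_in / (√3·V_L·cosφ) = 78442 / (1.732 × 230 × 0.79) = 249 A

249 A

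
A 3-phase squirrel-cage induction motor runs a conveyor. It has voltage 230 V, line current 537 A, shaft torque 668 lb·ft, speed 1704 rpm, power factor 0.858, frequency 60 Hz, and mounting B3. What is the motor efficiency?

88.0 %

τ = 668 lb·ft × 1.356 = 905.8 N·m
ω = 2π × 1704/60 = 178.4 rad/s; P_out = τω = 905.8 × 178.4 = 161595 W
P_in = √3·V_L·I_L·cosφ = 1.732 × 230 × 537 × 0.858 = 183543 W
η = P_out / P_in = 161595 / 183543 = 0.880 = 88.0%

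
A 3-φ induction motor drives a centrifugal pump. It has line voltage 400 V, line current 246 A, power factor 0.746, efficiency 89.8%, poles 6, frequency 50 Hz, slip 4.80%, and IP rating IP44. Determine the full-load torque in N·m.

P_in = √3·V·I·cosφ = 1.732 × 400 × 246 × 0.746 = 127140 W
P_out = η·P_in = 0.898 × 127140 = 114172 W
n_s = 120×50/6 = 1000 rpm; n = 1000×(1−0.048) = 952 rpm
ω = 2π×952/60 = 99.69 rad/s
τ = P_out/ω = 114172/99.69 = 1150 N·m

1150 N·m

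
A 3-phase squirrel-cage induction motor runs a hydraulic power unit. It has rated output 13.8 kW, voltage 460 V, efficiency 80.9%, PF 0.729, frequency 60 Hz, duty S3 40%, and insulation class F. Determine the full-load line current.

29.4 A

P_out = 13.8 kW = 13800 W
P_in = P_out / η = 13800 / 0.809 = 17058 W
I_L = P_in / (√3·V_L·cosφ) = 17058 / (1.732 × 460 × 0.729) = 29.4 A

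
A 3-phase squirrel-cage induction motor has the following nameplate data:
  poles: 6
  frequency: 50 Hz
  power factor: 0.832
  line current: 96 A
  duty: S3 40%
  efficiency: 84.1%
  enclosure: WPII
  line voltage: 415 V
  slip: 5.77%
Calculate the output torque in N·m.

P_in = √3·V·I·cosφ = 1.732 × 415 × 96 × 0.832 = 57410 W
P_out = η·P_in = 0.841 × 57410 = 48282 W
n_s = 120×50/6 = 1000 rpm; n = 1000×(1−0.0577) = 942 rpm
ω = 2π×942/60 = 98.65 rad/s
τ = P_out/ω = 48282/98.65 = 489 N·m

489 N·m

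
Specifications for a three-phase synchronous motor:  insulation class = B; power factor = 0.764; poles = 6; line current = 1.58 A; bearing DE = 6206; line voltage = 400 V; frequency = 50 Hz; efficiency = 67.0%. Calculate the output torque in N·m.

P_in = √3·V·I·cosφ = 1.732 × 400 × 1.58 × 0.764 = 836 W
P_out = η·P_in = 0.67 × 836 = 560 W
n = n_s = 120×50/6 = 1000 rpm (synchronous)
ω = 2π×1000/60 = 104.7 rad/s
τ = P_out/ω = 560/104.7 = 5.35 N·m

5.35 N·m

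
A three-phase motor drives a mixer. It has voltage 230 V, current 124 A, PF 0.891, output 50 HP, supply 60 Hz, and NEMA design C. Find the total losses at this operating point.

P_in = √3·V·I·cosφ = 1.732×230×124×0.891 = 44012 W
P_out = 50×746 = 37300 W
Losses = P_in − P_out = 44012 − 37300 = 6712 W

6710 W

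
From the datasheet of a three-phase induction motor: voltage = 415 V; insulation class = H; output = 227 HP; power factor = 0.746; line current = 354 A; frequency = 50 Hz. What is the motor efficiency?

89.2 %

P_out = 227 × 746 = 169342 W
P_in = √3·V_L·I_L·cosφ = 1.732 × 415 × 354 × 0.746 = 189818 W
η = P_out / P_in = 169342 / 189818 = 0.892 = 89.2%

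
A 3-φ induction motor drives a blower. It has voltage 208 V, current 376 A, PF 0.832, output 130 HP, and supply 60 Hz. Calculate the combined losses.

15700 W

P_in = √3·V·I·cosφ = 1.732×208×376×0.832 = 112700 W
P_out = 130×746 = 96980 W
Losses = P_in − P_out = 112700 − 96980 = 15720 W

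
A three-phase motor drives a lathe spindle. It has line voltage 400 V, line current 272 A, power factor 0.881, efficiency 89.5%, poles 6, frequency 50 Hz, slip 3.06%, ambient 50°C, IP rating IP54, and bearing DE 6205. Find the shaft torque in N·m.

1460 N·m

P_in = √3·V·I·cosφ = 1.732 × 400 × 272 × 0.881 = 166017 W
P_out = η·P_in = 0.895 × 166017 = 148585 W
n_s = 120×50/6 = 1000 rpm; n = 1000×(1−0.0306) = 969 rpm
ω = 2π×969/60 = 101.5 rad/s
τ = P_out/ω = 148585/101.5 = 1460 N·m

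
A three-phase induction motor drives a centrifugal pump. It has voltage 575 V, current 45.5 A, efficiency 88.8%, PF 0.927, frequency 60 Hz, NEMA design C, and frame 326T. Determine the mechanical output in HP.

P_in = √3·V·I·cosφ = 1.732 × 575 × 45.5 × 0.927 = 42006 W
P_out = η·P_in = 0.888 × 42006 = 37301 W
= 37301/746 = 50 HP

50 HP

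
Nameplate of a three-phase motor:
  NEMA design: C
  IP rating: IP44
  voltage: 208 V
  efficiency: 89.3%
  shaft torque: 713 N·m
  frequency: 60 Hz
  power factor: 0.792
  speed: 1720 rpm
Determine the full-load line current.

504 A

ω = 2π×1720/60 = 180.1 rad/s; P_out = τω = 713 × 180.1 = 128411 W
P_in = P_out / η = 128411 / 0.893 = 143797 W
I_L = P_in / (√3·V_L·cosφ) = 143797 / (1.732 × 208 × 0.792) = 504 A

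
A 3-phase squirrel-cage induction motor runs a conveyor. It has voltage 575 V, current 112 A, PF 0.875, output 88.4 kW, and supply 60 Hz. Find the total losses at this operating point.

9.2 kW

P_in = √3·V·I·cosφ = 1.732×575×112×0.875 = 97598 W
P_out = 88400 W
Losses = P_in − P_out = 97598 − 88400 = 9198 W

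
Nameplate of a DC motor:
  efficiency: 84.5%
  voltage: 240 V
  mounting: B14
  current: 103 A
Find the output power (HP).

28 HP

P_in = V·I = 240 × 103 = 24720 W
P_out = η·P_in = 0.845 × 24720 = 20888 W
= 20888/746 = 28 HP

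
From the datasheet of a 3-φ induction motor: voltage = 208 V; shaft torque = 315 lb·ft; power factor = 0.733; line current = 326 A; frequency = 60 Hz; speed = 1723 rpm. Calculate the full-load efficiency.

89.5 %

τ = 315 lb·ft × 1.356 = 427.1 N·m
ω = 2π × 1723/60 = 180.4 rad/s; P_out = τω = 427.1 × 180.4 = 77049 W
P_in = √3·V_L·I_L·cosφ = 1.732 × 208 × 326 × 0.733 = 86086 W
η = P_out / P_in = 77049 / 86086 = 0.895 = 89.5%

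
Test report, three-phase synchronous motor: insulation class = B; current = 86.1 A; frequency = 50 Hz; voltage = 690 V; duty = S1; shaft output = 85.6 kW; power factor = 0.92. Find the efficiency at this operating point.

P_out = 85.6 kW = 85600 W
P_in = √3·V_L·I_L·cosφ = 1.732 × 690 × 86.1 × 0.92 = 94665 W
η = P_out / P_in = 85600 / 94665 = 0.904 = 90.4%

90.4 %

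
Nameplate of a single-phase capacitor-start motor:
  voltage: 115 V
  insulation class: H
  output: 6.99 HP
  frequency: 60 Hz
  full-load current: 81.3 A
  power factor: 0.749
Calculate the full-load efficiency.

74.5 %

P_out = 6.99 × 746 = 5215 W
P_in = V·I·cosφ = 115 × 81.3 × 0.749 = 7003 W
η = P_out / P_in = 5215 / 7003 = 0.745 = 74.5%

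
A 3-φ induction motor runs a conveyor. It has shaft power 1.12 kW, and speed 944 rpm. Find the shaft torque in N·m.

11.3 N·m

ω = 2π × 944/60 = 98.86 rad/s
τ = P/ω = 1120/98.86 = 11.3 N·m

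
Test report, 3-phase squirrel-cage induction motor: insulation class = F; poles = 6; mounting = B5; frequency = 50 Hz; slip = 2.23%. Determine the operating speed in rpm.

978 rpm

n_s = 120f/p = 120×50/6 = 1000 rpm
n = n_s(1 − s) = 1000 × (1 − 0.0223) = 978 rpm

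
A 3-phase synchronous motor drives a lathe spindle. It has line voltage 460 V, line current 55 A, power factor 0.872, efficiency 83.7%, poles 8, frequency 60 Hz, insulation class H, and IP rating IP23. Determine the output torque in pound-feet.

250 lb·ft

P_in = √3·V·I·cosφ = 1.732 × 460 × 55 × 0.872 = 38211 W
P_out = η·P_in = 0.837 × 38211 = 31983 W
n = n_s = 120×60/8 = 900 rpm (synchronous)
ω = 2π×900/60 = 94.25 rad/s
τ = P_out/ω = 31983/94.25 = 339.3 N·m
In lb·ft: 339.3/1.356 = 250 lb·ft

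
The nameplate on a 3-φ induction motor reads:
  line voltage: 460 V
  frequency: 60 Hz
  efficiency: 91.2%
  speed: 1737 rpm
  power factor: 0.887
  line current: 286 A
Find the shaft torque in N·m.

P_in = √3·V·I·cosφ = 1.732 × 460 × 286 × 0.887 = 202114 W
P_out = η·P_in = 0.912 × 202114 = 184328 W
n = 1737 rpm
ω = 2π×1737/60 = 181.9 rad/s
τ = P_out/ω = 184328/181.9 = 1010 N·m

1010 N·m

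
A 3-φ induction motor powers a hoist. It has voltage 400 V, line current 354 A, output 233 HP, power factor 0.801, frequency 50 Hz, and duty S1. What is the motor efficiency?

88.5 %

P_out = 233 × 746 = 173818 W
P_in = √3·V_L·I_L·cosφ = 1.732 × 400 × 354 × 0.801 = 196446 W
η = P_out / P_in = 173818 / 196446 = 0.885 = 88.5%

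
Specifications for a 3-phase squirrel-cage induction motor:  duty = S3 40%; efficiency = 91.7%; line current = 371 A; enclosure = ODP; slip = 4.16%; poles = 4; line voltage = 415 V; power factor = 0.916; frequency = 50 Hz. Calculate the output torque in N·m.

1490 N·m

P_in = √3·V·I·cosφ = 1.732 × 415 × 371 × 0.916 = 244267 W
P_out = η·P_in = 0.917 × 244267 = 223993 W
n_s = 120×50/4 = 1500 rpm; n = 1500×(1−0.0416) = 1438 rpm
ω = 2π×1438/60 = 150.6 rad/s
τ = P_out/ω = 223993/150.6 = 1490 N·m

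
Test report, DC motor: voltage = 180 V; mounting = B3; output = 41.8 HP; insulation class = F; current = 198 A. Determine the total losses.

4460 W

P_in = V·I = 180×198 = 35640 W
P_out = 41.8×746 = 31183 W
Losses = P_in − P_out = 35640 − 31183 = 4457 W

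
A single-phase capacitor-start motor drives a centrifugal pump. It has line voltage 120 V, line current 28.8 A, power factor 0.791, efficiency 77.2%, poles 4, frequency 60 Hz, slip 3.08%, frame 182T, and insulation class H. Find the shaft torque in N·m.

P_in = V·I·cosφ = 120 × 28.8 × 0.791 = 2734 W
P_out = η·P_in = 0.772 × 2734 = 2111 W
n_s = 120×60/4 = 1800 rpm; n = 1800×(1−0.0308) = 1745 rpm
ω = 2π×1745/60 = 182.7 rad/s
τ = P_out/ω = 2111/182.7 = 11.6 N·m

11.6 N·m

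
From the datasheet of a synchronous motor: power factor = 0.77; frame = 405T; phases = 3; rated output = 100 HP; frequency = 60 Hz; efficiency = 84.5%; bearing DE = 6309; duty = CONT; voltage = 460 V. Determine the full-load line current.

P_out = 100 × 746 = 74600 W
P_in = P_out / η = 74600 / 0.845 = 88284 W
I_L = P_in / (√3·V_L·cosφ) = 88284 / (1.732 × 460 × 0.77) = 144 A

144 A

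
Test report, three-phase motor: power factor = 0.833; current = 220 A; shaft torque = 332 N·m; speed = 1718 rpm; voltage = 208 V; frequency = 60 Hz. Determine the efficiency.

90.5 %

ω = 2π × 1718/60 = 179.9 rad/s; P_out = τω = 332 × 179.9 = 59727 W
P_in = √3·V_L·I_L·cosφ = 1.732 × 208 × 220 × 0.833 = 66021 W
η = P_out / P_in = 59727 / 66021 = 0.905 = 90.5%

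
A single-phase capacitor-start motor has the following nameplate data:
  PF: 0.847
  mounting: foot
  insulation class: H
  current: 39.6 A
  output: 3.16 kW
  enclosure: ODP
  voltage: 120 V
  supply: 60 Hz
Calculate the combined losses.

865 W

P_in = V·I·cosφ = 120×39.6×0.847 = 4025 W
P_out = 3160 W
Losses = P_in − P_out = 4025 − 3160 = 865 W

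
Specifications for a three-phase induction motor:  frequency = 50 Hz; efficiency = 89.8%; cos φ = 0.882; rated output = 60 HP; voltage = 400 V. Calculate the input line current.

P_out = 60 × 746 = 44760 W
P_in = P_out / η = 44760 / 0.898 = 49844 W
I_L = P_in / (√3·V_L·cosφ) = 49844 / (1.732 × 400 × 0.882) = 81.6 A

81.6 A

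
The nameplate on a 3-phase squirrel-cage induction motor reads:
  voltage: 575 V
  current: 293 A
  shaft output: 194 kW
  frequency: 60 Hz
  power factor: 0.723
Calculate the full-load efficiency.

92.0 %

P_out = 194 kW = 194000 W
P_in = √3·V_L·I_L·cosφ = 1.732 × 575 × 293 × 0.723 = 210970 W
η = P_out / P_in = 194000 / 210970 = 0.920 = 92.0%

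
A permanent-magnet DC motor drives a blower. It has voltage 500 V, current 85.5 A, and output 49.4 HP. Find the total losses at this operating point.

P_in = V·I = 500×85.5 = 42750 W
P_out = 49.4×746 = 36852 W
Losses = P_in − P_out = 42750 − 36852 = 5898 W

5900 W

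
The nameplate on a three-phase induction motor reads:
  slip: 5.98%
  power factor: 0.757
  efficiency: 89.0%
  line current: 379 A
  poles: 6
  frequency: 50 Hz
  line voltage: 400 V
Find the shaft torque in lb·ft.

1330 lb·ft

P_in = √3·V·I·cosφ = 1.732 × 400 × 379 × 0.757 = 198766 W
P_out = η·P_in = 0.89 × 198766 = 176902 W
n_s = 120×50/6 = 1000 rpm; n = 1000×(1−0.0598) = 940 rpm
ω = 2π×940/60 = 98.44 rad/s
τ = P_out/ω = 176902/98.44 = 1797 N·m
In lb·ft: 1797/1.356 = 1330 lb·ft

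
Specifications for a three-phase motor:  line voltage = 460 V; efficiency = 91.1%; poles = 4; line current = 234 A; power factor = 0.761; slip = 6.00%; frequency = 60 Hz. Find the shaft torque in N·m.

P_in = √3·V·I·cosφ = 1.732 × 460 × 234 × 0.761 = 141875 W
P_out = η·P_in = 0.911 × 141875 = 129248 W
n_s = 120×60/4 = 1800 rpm; n = 1800×(1−0.06) = 1692 rpm
ω = 2π×1692/60 = 177.2 rad/s
τ = P_out/ω = 129248/177.2 = 729 N·m

729 N·m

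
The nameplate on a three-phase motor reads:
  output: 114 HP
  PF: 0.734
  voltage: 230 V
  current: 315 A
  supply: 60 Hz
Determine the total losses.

P_in = √3·V·I·cosφ = 1.732×230×315×0.734 = 92105 W
P_out = 114×746 = 85044 W
Losses = P_in − P_out = 92105 − 85044 = 7061 W

7.06 kW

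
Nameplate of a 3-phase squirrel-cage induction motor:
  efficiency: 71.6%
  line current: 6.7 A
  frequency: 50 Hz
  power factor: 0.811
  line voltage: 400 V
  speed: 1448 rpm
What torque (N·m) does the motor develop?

P_in = √3·V·I·cosφ = 1.732 × 400 × 6.7 × 0.811 = 3764 W
P_out = η·P_in = 0.716 × 3764 = 2695 W
n = 1448 rpm
ω = 2π×1448/60 = 151.6 rad/s
τ = P_out/ω = 2695/151.6 = 17.8 N·m

17.8 N·m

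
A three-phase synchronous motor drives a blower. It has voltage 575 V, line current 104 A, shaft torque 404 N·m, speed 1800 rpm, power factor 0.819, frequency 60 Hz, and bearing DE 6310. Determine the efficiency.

ω = 2π × 1800/60 = 188.5 rad/s; P_out = τω = 404 × 188.5 = 76154 W
P_in = √3·V_L·I_L·cosφ = 1.732 × 575 × 104 × 0.819 = 84827 W
η = P_out / P_in = 76154 / 84827 = 0.898 = 89.8%

89.8 %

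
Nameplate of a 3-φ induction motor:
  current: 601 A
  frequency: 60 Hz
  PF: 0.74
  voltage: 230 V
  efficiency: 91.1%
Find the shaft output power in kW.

161 kW

P_in = √3·V·I·cosφ = 1.732 × 230 × 601 × 0.74 = 177167 W
P_out = η·P_in = 0.911 × 177167 = 161399 W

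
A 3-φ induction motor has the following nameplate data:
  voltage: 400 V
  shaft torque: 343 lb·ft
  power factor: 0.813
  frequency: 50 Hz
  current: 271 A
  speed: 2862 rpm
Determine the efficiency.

91.3 %

τ = 343 lb·ft × 1.356 = 465.1 N·m
ω = 2π × 2862/60 = 299.7 rad/s; P_out = τω = 465.1 × 299.7 = 139390 W
P_in = √3·V_L·I_L·cosφ = 1.732 × 400 × 271 × 0.813 = 152640 W
η = P_out / P_in = 139390 / 152640 = 0.913 = 91.3%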